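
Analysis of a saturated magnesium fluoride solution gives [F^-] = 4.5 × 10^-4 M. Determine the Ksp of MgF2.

4.6 x 10^-11

MgF2(s) ⇌ Mg^2+ + 2 F^-
Stoichiometry gives [Mg^2+] = (1/2)[F^-] = 2.25 x 10^-4 M.
Ksp = [Mg^2+][F^-]^2
Ksp = 2.25 × 10^-4 × (4.5 × 10^-4)^2 = 4.6 × 10^-11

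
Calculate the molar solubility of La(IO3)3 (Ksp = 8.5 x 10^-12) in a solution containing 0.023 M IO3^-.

7.0e-7 M

La(IO3)3(s) <=> La^3+(aq) + 3 IO3^-(aq)
Ksp = [La^3+][IO3^-]^3
If s mol/L dissolves here, [La^3+] = s, [IO3^-] = 0.023 + 3s ≈ 0.023 (Ksp is small, so little additional dissolves).
Ksp ≈ s × (0.023)^3
s = 7.0 x 10^-7 M
Check: 3s = 2.1 x 10^-6 ≪ 0.023, so the approximation is valid.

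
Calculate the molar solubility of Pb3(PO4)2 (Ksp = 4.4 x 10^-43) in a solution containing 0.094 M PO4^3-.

Pb3(PO4)2(s) <=> 3 Pb^2+ + 2 PO4^3-
Ksp = [Pb^2+]^3[PO4^3-]^2
If s mol/L dissolves here, [Pb^2+] = 3s, [PO4^3-] = 0.094 + 2s ≈ 0.094 (since the PO4^3- already present dominates).
Ksp ≈ (3s)^3 × (0.094)^2
s = 1.2 × 10^-14 M
Check: 2s = 2.5 x 10^-14 ≪ 0.094, so the approximation is valid.

s ≈ 1.2 x 10^-14 M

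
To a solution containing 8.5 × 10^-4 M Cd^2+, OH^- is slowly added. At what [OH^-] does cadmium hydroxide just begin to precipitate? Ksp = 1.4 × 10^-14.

[OH^-] ≈ 4.1 x 10^-6 M

Cd(OH)2(s) <=> Cd^2+ + 2 OH^-
Ksp = [Cd^2+][OH^-]^2
Precipitation begins when Q = Ksp. With [Cd^2+] = 8.5 × 10^-4 M:
1.4 × 10^-14 = (8.5 × 10^-4) × [OH^-]^2
[OH^-] = (1.4 × 10^-14 / 8.5 × 10^-4)^(1/2) = 4.1 × 10^-6 M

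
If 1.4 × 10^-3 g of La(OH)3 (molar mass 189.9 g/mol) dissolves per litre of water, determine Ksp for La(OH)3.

Molar solubility s = (1.4 × 10^-3 g/L) / (189.9 g/mol) = 7.37 x 10^-6 M.
La(OH)3(s) ⇌ La^3+ + 3 OH^-
For each mole of La(OH)3 that dissolves: [La^3+] = s, [OH^-] = 3s.
Ksp = [La^3+][OH^-]^3
So Ksp = s × (3s)^3 = 27s^4
Ksp = 27 × (7.37 × 10^-6)^4 = 8.0 x 10^-20

Ksp = 8.0 × 10^-20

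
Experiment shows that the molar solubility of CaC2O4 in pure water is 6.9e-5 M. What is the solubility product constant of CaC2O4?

CaC2O4(s) <=> Ca^2+(aq) + C2O4^2-(aq)
With molar solubility s: [Ca^2+] = s, [C2O4^2-] = s.
Ksp = [Ca^2+][C2O4^2-]
Ksp = s × s = s^2
With s = 6.9 × 10^-5: Ksp = 4.8 × 10^-9

4.8 x 10^-9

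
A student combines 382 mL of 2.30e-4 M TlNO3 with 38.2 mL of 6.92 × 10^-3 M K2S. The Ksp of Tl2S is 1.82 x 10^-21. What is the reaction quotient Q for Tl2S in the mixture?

2.75e-11

Total volume = 382 + 38.2 = 420.2 mL.
[Tl^+] = 2.30 × 10^-4 × (382/420.2) = 2.091 x 10^-4 M
[S^2-] = 6.92 × 10^-3 × (38.2/420.2) = 6.291 × 10^-4 M
Tl2S(s) ⇌ 2 Tl^+(aq) + S^2-(aq), so Q = [Tl^+]^2[S^2-]
Q = (2.091 x 10^-4)^2(6.291 × 10^-4) = 2.75 x 10^-11
Q > Ksp, so Tl2S will precipitate.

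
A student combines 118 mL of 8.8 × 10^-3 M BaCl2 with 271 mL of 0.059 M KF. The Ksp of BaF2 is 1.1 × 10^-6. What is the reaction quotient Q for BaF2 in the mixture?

Total volume = 118 + 271 = 389 mL.
[Ba^2+] = 8.8 x 10^-3 × (118/389) = 2.67 × 10^-3 M
[F^-] = 5.9 x 10^-2 × (271/389) = 4.11 × 10^-2 M
BaF2(s) <=> Ba^2+ + 2 F^-, so Q = [Ba^2+][F^-]^2
Q = (2.67 × 10^-3)(4.11 × 10^-2)^2 = 4.5 x 10^-6
Q > Ksp, so BaF2 will precipitate.

Q ≈ 4.5e-6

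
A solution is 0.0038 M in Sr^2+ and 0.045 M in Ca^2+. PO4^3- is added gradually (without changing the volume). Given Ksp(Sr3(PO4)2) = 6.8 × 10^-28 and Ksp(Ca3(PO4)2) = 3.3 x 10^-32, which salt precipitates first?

Precipitation of each salt starts when its ion product equals its Ksp.
For Sr3(PO4)2: 6.8 × 10^-28 = (0.0038)^3 × [PO4^3-]^2  ⇒  [PO4^3-] = 1.1 × 10^-10 M.
For Ca3(PO4)2: 3.3 x 10^-32 = (0.045)^3 × [PO4^3-]^2  ⇒  [PO4^3-] = 1.9 x 10^-14 M.
The salt with the lower threshold [PO4^3-] precipitates first: Ca3(PO4)2.

Ca3(PO4)2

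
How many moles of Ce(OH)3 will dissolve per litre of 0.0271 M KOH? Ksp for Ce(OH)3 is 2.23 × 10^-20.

1.12 x 10^-15 M

Ce(OH)3(s) ⇌ Ce^3+(aq) + 3 OH^-(aq)
Ksp = [Ce^3+][OH^-]^3
Let s = moles of Ce(OH)3 that dissolve per litre. [Ce^3+] = s, [OH^-] = 0.0271 + 3s ≈ 0.0271 (since OH^- from KOH dominates).
Ksp ≈ s × (0.0271)^3
s = 1.12 × 10^-15 M
Check: 3s = 3.4 × 10^-15 ≪ 0.0271, so the approximation is valid.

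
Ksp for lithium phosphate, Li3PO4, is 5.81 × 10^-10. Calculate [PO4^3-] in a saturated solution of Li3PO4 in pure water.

2.15 × 10^-3 M

Li3PO4(s) <=> 3 Li^+(aq) + PO4^3-(aq)
Ksp = [Li^+]^3[PO4^3-]
If s mol/L of Li3PO4 dissolves, [Li^+] = 3s and [PO4^3-] = s.
So Ksp = (3s)^3 × s = 27s^4
s^4 = 5.81 × 10^-10 / 27, so s = 2.154 x 10^-3 M
[PO4^3-] = s = 2.15 x 10^-3 M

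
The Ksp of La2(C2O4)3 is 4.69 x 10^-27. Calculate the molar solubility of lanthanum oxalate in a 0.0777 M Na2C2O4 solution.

La2(C2O4)3(s) ⇌ 2 La^3+ + 3 C2O4^2-
Ksp = [La^3+]^2[C2O4^2-]^3
Let s = moles of La2(C2O4)3 that dissolve per litre. [La^3+] = 2s, [C2O4^2-] = 0.0777 + 3s ≈ 0.0777 (since C2O4^2- from Na2C2O4 dominates).
Ksp ≈ (2s)^2 × (0.0777)^3
s = 1.58 × 10^-12 M
Check: 3s = 4.7 x 10^-12 ≪ 0.0777, so the approximation is valid.

s ≈ 1.58 × 10^-12 M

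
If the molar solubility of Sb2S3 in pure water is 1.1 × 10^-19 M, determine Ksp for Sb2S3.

Ksp ≈ 1.7e-93

Sb2S3(s) ⇌ 2 Sb^3+ + 3 S^2-
With molar solubility s: [Sb^3+] = 2s, [S^2-] = 3s.
Ksp = [Sb^3+]^2[S^2-]^3
Substituting: Ksp = (2s)^2(3s)^3 = 108s^5
With s = 1.1 × 10^-19: Ksp = 1.7 × 10^-93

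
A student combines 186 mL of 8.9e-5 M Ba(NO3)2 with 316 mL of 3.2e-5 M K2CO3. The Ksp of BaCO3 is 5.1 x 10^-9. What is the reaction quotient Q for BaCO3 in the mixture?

Q = 6.6 × 10^-10

Total volume = 186 + 316 = 502 mL.
[Ba^2+] = 8.9 × 10^-5 × (186/502) = 3.30 × 10^-5 M
[CO3^2-] = 3.2 x 10^-5 × (316/502) = 2.01 × 10^-5 M
BaCO3(s) ⇌ Ba^2+(aq) + CO3^2-(aq), so Q = [Ba^2+][CO3^2-]
Q = (3.30 × 10^-5)(2.01 × 10^-5) = 6.6 × 10^-10
Q < Ksp, so no precipitate of BaCO3 forms.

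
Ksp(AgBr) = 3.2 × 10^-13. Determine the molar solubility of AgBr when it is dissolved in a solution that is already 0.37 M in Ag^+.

AgBr(s) ⇌ Ag^+ + Br^-
Ksp = [Ag^+][Br^-]
If s mol/L dissolves here, [Ag^+] = 0.37 + s ≈ 0.37, [Br^-] = s (Ksp is small, so little additional dissolves).
Ksp ≈ 0.37 × s
s = 8.6 × 10^-13 M
Check: s = 8.6 x 10^-13 ≪ 0.37, so the approximation is valid.

8.6 × 10^-13 M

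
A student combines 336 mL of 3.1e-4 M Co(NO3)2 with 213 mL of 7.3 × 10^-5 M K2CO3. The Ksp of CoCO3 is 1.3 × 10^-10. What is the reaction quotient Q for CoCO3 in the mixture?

Total volume = 336 + 213 = 549 mL.
[Co^2+] = 3.1 × 10^-4 × (336/549) = 1.90 × 10^-4 M
[CO3^2-] = 7.3 x 10^-5 × (213/549) = 2.83 x 10^-5 M
CoCO3(s) ⇌ Co^2+(aq) + CO3^2-(aq), so Q = [Co^2+][CO3^2-]
Q = (1.90 × 10^-4)(2.83 × 10^-5) = 5.4 x 10^-9
Q > Ksp, so CoCO3 will precipitate.

Q ≈ 5.4 × 10^-9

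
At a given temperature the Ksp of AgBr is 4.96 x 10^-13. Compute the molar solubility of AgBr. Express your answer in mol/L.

AgBr(s) <=> Ag^+(aq) + Br^-(aq)
Ksp = [Ag^+][Br^-]
With molar solubility s: [Ag^+] = s, [Br^-] = s.
Ksp = s^2
s = (4.96 x 10^-13)^(1/2) = 7.04 × 10^-7 M

s ≈ 7.04 × 10^-7 M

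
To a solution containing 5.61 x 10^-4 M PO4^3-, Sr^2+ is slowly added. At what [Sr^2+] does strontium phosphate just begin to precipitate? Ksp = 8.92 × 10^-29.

[Sr^2+] = 6.57 x 10^-8 M

Sr3(PO4)2(s) ⇌ 3 Sr^2+(aq) + 2 PO4^3-(aq)
Ksp = [Sr^2+]^3[PO4^3-]^2
Precipitation begins when Q = Ksp. With [PO4^3-] = 5.61 x 10^-4 M:
8.92 × 10^-29 = (5.61 x 10^-4)^2 × [Sr^2+]^3
[Sr^2+] = (8.92 × 10^-29 / 3.147 × 10^-7)^(1/3) = 6.57 × 10^-8 M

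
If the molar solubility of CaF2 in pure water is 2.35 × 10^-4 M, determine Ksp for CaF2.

5.19e-11

CaF2(s) <=> Ca^2+(aq) + 2 F^-(aq)
With molar solubility s: [Ca^2+] = s, [F^-] = 2s.
Ksp = [Ca^2+][F^-]^2
Substituting: Ksp = s(2s)^2 = 4s^3
With s = 2.35 × 10^-4: Ksp = 5.19 × 10^-11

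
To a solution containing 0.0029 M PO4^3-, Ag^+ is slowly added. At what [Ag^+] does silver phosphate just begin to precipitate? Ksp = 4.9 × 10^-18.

Ag3PO4(s) ⇌ 3 Ag^+ + PO4^3-
Ksp = [Ag^+]^3[PO4^3-]
Precipitation begins when Q = Ksp. With [PO4^3-] = 0.0029 M:
4.9 × 10^-18 = (0.0029) × [Ag^+]^3
[Ag^+] = (4.9 × 10^-18 / 2.9 × 10^-3)^(1/3) = 1.2 × 10^-5 M

[Ag^+] = 1.2e-5 M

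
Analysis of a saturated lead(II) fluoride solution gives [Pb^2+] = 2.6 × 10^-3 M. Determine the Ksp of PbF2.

7.0e-8

PbF2(s) ⇌ Pb^2+(aq) + 2 F^-(aq)
Stoichiometry gives [F^-] = (2/1)[Pb^2+] = 5.20 x 10^-3 M.
Ksp = [Pb^2+][F^-]^2
Ksp = 2.6 x 10^-3 × (5.20 × 10^-3)^2 = 7.0 x 10^-8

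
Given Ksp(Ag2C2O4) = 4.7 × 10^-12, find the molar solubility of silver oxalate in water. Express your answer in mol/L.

Ag2C2O4(s) ⇌ 2 Ag^+(aq) + C2O4^2-(aq)
Ksp = [Ag^+]^2[C2O4^2-]
Let s = molar solubility. Then [Ag^+] = 2s and [C2O4^2-] = s.
Ksp = (2s)^2s = 4s^3
s^3 = 4.7 × 10^-12 / 4, so s = 1.1 × 10^-4 M

1.1 × 10^-4 M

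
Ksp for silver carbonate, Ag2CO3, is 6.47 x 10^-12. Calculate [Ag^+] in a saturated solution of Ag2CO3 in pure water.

2.35 × 10^-4 M

Ag2CO3(s) <=> 2 Ag^+(aq) + CO3^2-(aq)
Ksp = [Ag^+]^2[CO3^2-]
For each mole of Ag2CO3 that dissolves: [Ag^+] = 2s, [CO3^2-] = s.
Ksp = (2s)^2s = 4s^3
s^3 = 6.47 x 10^-12 / 4, so s = 1.174 x 10^-4 M
[Ag^+] = 2s = 2.35 x 10^-4 M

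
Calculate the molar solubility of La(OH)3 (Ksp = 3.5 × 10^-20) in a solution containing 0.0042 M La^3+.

s ≈ 6.8 × 10^-7 M

La(OH)3(s) <=> La^3+(aq) + 3 OH^-(aq)
Ksp = [La^3+][OH^-]^3
Let s = moles of La(OH)3 that dissolve per litre. [La^3+] = 0.0042 + s ≈ 0.0042, [OH^-] = 3s (since the La^3+ already present dominates).
Ksp ≈ 0.0042 × (3s)^3
s = 6.8 × 10^-7 M
Check: s = 6.8 x 10^-7 ≪ 0.0042, so the approximation is valid.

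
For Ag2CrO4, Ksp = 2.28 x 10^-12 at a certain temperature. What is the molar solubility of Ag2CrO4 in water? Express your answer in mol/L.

Ag2CrO4(s) <=> 2 Ag^+(aq) + CrO4^2-(aq)
Ksp = [Ag^+]^2[CrO4^2-]
Let s = molar solubility. Then [Ag^+] = 2s and [CrO4^2-] = s.
Ksp = (2s)^2s = 4s^3
s = (2.28 x 10^-12 / 4)^(1/3) = 8.29 × 10^-5 M

8.29 × 10^-5 M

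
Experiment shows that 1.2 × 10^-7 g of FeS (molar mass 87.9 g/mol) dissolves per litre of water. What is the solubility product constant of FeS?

Ksp = 1.9e-18

Molar solubility s = (1.2 × 10^-7 g/L) / (87.9 g/mol) = 1.37 x 10^-9 M.
FeS(s) ⇌ Fe^2+(aq) + S^2-(aq)
Let s = molar solubility. Then [Fe^2+] = s and [S^2-] = s.
Ksp = [Fe^2+][S^2-]
Ksp = s^2
With s = 1.37 × 10^-9: Ksp = 1.9 × 10^-18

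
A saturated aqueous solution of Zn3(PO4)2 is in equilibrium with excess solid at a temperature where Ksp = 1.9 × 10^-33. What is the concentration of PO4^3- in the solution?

[PO4^3-] ≈ 2.2e-7 M

Zn3(PO4)2(s) ⇌ 3 Zn^2+(aq) + 2 PO4^3-(aq)
Ksp = [Zn^2+]^3[PO4^3-]^2
If s mol/L of Zn3(PO4)2 dissolves, [Zn^2+] = 3s and [PO4^3-] = 2s.
Ksp = (3s)^3(2s)^2 = 108s^5
Solving, s = (1.9 × 10^-33/108)^(1/5) = 1.12 × 10^-7 M
[PO4^3-] = 2s = 2.2 x 10^-7 M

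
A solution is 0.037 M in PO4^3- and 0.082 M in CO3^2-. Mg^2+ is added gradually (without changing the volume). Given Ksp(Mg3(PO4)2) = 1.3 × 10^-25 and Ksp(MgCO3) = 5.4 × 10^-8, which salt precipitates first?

Mg3(PO4)2

Each salt begins to precipitate when Q = Ksp, i.e. when [Mg^2+] reaches its threshold.
For Mg3(PO4)2: 1.3 × 10^-25 = (0.037)^2 × [Mg^2+]^3  ⇒  [Mg^2+] = 4.6 x 10^-8 M.
For MgCO3: 5.4 × 10^-8 = 0.082 × [Mg^2+]  ⇒  [Mg^2+] = 6.6 x 10^-7 M.
The salt with the lower threshold [Mg^2+] precipitates first: Mg3(PO4)2.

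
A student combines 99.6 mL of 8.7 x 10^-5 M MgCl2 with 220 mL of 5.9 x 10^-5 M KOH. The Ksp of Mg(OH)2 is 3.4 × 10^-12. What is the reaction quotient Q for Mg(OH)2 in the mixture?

Total volume = 99.6 + 220 = 319.6 mL.
[Mg^2+] = 8.7 × 10^-5 × (99.6/319.6) = 2.71 × 10^-5 M
[OH^-] = 5.9 × 10^-5 × (220/319.6) = 4.06 × 10^-5 M
Mg(OH)2(s) ⇌ Mg^2+(aq) + 2 OH^-(aq), so Q = [Mg^2+][OH^-]^2
Q = (2.71 x 10^-5)(4.06 x 10^-5)^2 = 4.5 × 10^-14
Q < Ksp, so no precipitate of Mg(OH)2 forms.

4.5 × 10^-14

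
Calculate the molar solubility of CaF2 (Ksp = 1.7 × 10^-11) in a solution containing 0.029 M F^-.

CaF2(s) ⇌ Ca^2+(aq) + 2 F^-(aq)
Ksp = [Ca^2+][F^-]^2
If s mol/L dissolves here, [Ca^2+] = s, [F^-] = 0.029 + 2s ≈ 0.029 (common-ion effect: F^- is already 0.029 M).
Ksp ≈ s × (0.029)^2
s = 2.0 x 10^-8 M
Check: 2s = 4.0 × 10^-8 ≪ 0.029, so the approximation is valid.

s ≈ 2.0 x 10^-8 M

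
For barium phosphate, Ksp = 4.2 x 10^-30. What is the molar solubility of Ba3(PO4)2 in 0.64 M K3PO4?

s ≈ 7.2 x 10^-11 M

Ba3(PO4)2(s) ⇌ 3 Ba^2+ + 2 PO4^3-
Ksp = [Ba^2+]^3[PO4^3-]^2
Let s be the molar solubility in this solution. [Ba^2+] = 3s, [PO4^3-] = 0.64 + 2s ≈ 0.64 (Ksp is small, so little additional dissolves).
Ksp ≈ (3s)^3 × (0.64)^2
s = 7.2 × 10^-11 M
Check: 2s = 1.4 × 10^-10 ≪ 0.64, so the approximation is valid.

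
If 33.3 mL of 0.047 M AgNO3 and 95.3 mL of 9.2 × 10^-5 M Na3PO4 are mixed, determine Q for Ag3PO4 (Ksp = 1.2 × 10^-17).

1.2e-10

Total volume = 33.3 + 95.3 = 128.6 mL.
[Ag^+] = 4.7 x 10^-2 × (33.3/128.6) = 1.22 x 10^-2 M
[PO4^3-] = 9.2 x 10^-5 × (95.3/128.6) = 6.82 × 10^-5 M
Ag3PO4(s) <=> 3 Ag^+(aq) + PO4^3-(aq), so Q = [Ag^+]^3[PO4^3-]
Q = (1.22 × 10^-2)^3(6.82 × 10^-5) = 1.2 × 10^-10
Q > Ksp, so Ag3PO4 will precipitate.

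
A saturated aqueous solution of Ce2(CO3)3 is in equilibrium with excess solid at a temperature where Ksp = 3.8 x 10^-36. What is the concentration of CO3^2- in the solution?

Ce2(CO3)3(s) ⇌ 2 Ce^3+(aq) + 3 CO3^2-(aq)
Ksp = [Ce^3+]^2[CO3^2-]^3
Let s = molar solubility. Then [Ce^3+] = 2s and [CO3^2-] = 3s.
Ksp = (2s)^2(3s)^3 = 108s^5
s = (3.8 x 10^-36 / 108)^(1/5) = 3.23 × 10^-8 M
[CO3^2-] = 3s = 9.7 x 10^-8 M

[CO3^2-] = 9.7 × 10^-8 M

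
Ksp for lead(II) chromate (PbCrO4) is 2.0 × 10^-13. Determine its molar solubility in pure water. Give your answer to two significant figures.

s = 4.5e-7 M

PbCrO4(s) <=> Pb^2+(aq) + CrO4^2-(aq)
Ksp = [Pb^2+][CrO4^2-]
Let s = molar solubility. Then [Pb^2+] = s and [CrO4^2-] = s.
Ksp = s × s = s^2
s = √(2.0 × 10^-13) = 4.5 × 10^-7 M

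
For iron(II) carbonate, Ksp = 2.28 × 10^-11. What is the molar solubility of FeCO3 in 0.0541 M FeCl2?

s ≈ 4.21e-10 M

FeCO3(s) ⇌ Fe^2+(aq) + CO3^2-(aq)
Ksp = [Fe^2+][CO3^2-]
Let s be the molar solubility in this solution. [Fe^2+] = 0.0541 + s ≈ 0.0541, [CO3^2-] = s (since Fe^2+ from FeCl2 dominates).
Ksp ≈ 0.0541 × s
s = 4.21 × 10^-10 M
Check: s = 4.2 × 10^-10 ≪ 0.0541, so the approximation is valid.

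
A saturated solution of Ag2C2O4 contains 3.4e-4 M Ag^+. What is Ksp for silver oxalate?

Ag2C2O4(s) <=> 2 Ag^+(aq) + C2O4^2-(aq)
Stoichiometry gives [C2O4^2-] = (1/2)[Ag^+] = 1.70 × 10^-4 M.
Ksp = [Ag^+]^2[C2O4^2-]
Ksp = (3.4 x 10^-4)^2 × 1.70 × 10^-4 = 2.0 × 10^-11

Ksp = 2.0 × 10^-11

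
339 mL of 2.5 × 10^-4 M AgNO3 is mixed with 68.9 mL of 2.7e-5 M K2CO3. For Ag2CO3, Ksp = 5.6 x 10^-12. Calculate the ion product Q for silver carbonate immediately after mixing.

Total volume = 339 + 68.9 = 407.9 mL.
[Ag^+] = 2.5 × 10^-4 × (339/407.9) = 2.08 × 10^-4 M
[CO3^2-] = 2.7 x 10^-5 × (68.9/407.9) = 4.56 x 10^-6 M
Ag2CO3(s) <=> 2 Ag^+(aq) + CO3^2-(aq), so Q = [Ag^+]^2[CO3^2-]
Q = (2.08 x 10^-4)^2(4.56 x 10^-6) = 2.0 × 10^-13
Q < Ksp, so no precipitate of Ag2CO3 forms.

2.0 x 10^-13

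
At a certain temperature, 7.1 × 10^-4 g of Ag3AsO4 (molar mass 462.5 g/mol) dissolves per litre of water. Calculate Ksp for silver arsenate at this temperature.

Ksp ≈ 1.5 × 10^-22

Molar solubility s = (7.1 × 10^-4 g/L) / (462.5 g/mol) = 1.54 x 10^-6 M.
Ag3AsO4(s) <=> 3 Ag^+(aq) + AsO4^3-(aq)
With molar solubility s: [Ag^+] = 3s, [AsO4^3-] = s.
Ksp = [Ag^+]^3[AsO4^3-]
Substituting: Ksp = (3s)^3s = 27s^4
With s = 1.54 × 10^-6: Ksp = 1.5 × 10^-22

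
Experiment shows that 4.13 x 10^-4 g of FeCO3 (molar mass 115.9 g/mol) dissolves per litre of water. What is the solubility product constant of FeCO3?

1.27 × 10^-11

Molar solubility s = (4.13 × 10^-4 g/L) / (115.9 g/mol) = 3.563 × 10^-6 M.
FeCO3(s) ⇌ Fe^2+ + CO3^2-
Let s = molar solubility. Then [Fe^2+] = s and [CO3^2-] = s.
Ksp = [Fe^2+][CO3^2-]
Ksp = s × s = s^2
With s = 3.563 × 10^-6: Ksp = 1.27 × 10^-11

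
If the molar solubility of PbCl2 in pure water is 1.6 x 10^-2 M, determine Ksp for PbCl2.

Ksp = 1.6 × 10^-5

PbCl2(s) <=> Pb^2+ + 2 Cl^-
For each mole of PbCl2 that dissolves: [Pb^2+] = s, [Cl^-] = 2s.
Ksp = [Pb^2+][Cl^-]^2
So Ksp = s × (2s)^2 = 4s^3
With s = 1.6 x 10^-2: Ksp = 1.6 × 10^-5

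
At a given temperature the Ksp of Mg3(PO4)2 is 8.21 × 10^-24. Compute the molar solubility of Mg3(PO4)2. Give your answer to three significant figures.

Mg3(PO4)2(s) ⇌ 3 Mg^2+ + 2 PO4^3-
Ksp = [Mg^2+]^3[PO4^3-]^2
If s mol/L of Mg3(PO4)2 dissolves, [Mg^2+] = 3s and [PO4^3-] = 2s.
So Ksp = (3s)^3 × (2s)^2 = 108s^5
s = (8.21 × 10^-24 / 108)^(1/5) = 9.47 × 10^-6 M

9.47 x 10^-6 M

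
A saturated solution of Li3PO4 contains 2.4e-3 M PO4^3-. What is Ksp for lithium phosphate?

Li3PO4(s) ⇌ 3 Li^+ + PO4^3-
Stoichiometry gives [Li^+] = (3/1)[PO4^3-] = 7.20 x 10^-3 M.
Ksp = [Li^+]^3[PO4^3-]
Ksp = (7.20 x 10^-3)^3 × 2.4 × 10^-3 = 9.0 × 10^-10

Ksp = 9.0 x 10^-10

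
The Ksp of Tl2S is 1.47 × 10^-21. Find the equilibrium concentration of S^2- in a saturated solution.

Tl2S(s) <=> 2 Tl^+(aq) + S^2-(aq)
Ksp = [Tl^+]^2[S^2-]
Let s = molar solubility. Then [Tl^+] = 2s and [S^2-] = s.
So Ksp = (2s)^2 × s = 4s^3
s = (1.47 × 10^-21 / 4)^(1/3) = 7.163 × 10^-8 M
[S^2-] = s = 7.16 × 10^-8 M

7.16 × 10^-8 M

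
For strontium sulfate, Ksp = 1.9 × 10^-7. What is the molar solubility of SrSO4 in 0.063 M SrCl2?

s ≈ 3.0 × 10^-6 M

SrSO4(s) <=> Sr^2+ + SO4^2-
Ksp = [Sr^2+][SO4^2-]
If s mol/L dissolves here, [Sr^2+] = 0.063 + s ≈ 0.063, [SO4^2-] = s (common-ion effect: Sr^2+ is already 0.063 M).
Ksp ≈ 0.063 × s
s = 3.0 × 10^-6 M
Check: s = 3.0 × 10^-6 ≪ 0.063, so the approximation is valid.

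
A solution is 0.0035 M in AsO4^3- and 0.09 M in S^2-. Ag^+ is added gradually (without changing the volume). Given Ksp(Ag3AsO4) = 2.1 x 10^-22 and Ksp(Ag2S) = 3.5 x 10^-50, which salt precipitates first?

Each salt begins to precipitate when Q = Ksp, i.e. when [Ag^+] reaches its threshold.
For Ag3AsO4: 2.1 x 10^-22 = 0.0035 × [Ag^+]^3  ⇒  [Ag^+] = 3.9 x 10^-7 M.
For Ag2S: 3.5 x 10^-50 = 0.09 × [Ag^+]^2  ⇒  [Ag^+] = 6.2 × 10^-25 M.
The salt with the lower threshold [Ag^+] precipitates first: Ag2S.

Ag2S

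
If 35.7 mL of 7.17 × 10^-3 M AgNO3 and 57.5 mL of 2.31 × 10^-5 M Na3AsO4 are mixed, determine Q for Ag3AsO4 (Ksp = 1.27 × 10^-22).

Q ≈ 2.95 × 10^-13

Total volume = 35.7 + 57.5 = 93.2 mL.
[Ag^+] = 7.17 × 10^-3 × (35.7/93.2) = 2.746 x 10^-3 M
[AsO4^3-] = 2.31 x 10^-5 × (57.5/93.2) = 1.425 × 10^-5 M
Ag3AsO4(s) ⇌ 3 Ag^+ + AsO4^3-, so Q = [Ag^+]^3[AsO4^3-]
Q = (2.746 × 10^-3)^3(1.425 × 10^-5) = 2.95 x 10^-13
Q > Ksp, so Ag3AsO4 will precipitate.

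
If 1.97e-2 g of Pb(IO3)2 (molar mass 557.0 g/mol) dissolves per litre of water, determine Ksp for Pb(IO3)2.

1.77e-13

Molar solubility s = (1.97 × 10^-2 g/L) / (557.0 g/mol) = 3.537 × 10^-5 M.
Pb(IO3)2(s) <=> Pb^2+(aq) + 2 IO3^-(aq)
With molar solubility s: [Pb^2+] = s, [IO3^-] = 2s.
Ksp = [Pb^2+][IO3^-]^2
So Ksp = s × (2s)^2 = 4s^3
Ksp = 4 × (3.537 x 10^-5)^3 = 1.77 × 10^-13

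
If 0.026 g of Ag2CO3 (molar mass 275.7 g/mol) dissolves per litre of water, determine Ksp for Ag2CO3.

Molar solubility s = (2.6 x 10^-2 g/L) / (275.7 g/mol) = 9.43 × 10^-5 M.
Ag2CO3(s) <=> 2 Ag^+(aq) + CO3^2-(aq)
With molar solubility s: [Ag^+] = 2s, [CO3^2-] = s.
Ksp = [Ag^+]^2[CO3^2-]
Ksp = (2s)^2s = 4s^3
With s = 9.43 × 10^-5: Ksp = 3.4 × 10^-12

Ksp = 3.4 × 10^-12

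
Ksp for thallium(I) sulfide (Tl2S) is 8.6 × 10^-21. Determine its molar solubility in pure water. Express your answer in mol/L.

Tl2S(s) ⇌ 2 Tl^+ + S^2-
Ksp = [Tl^+]^2[S^2-]
If s mol/L of Tl2S dissolves, [Tl^+] = 2s and [S^2-] = s.
So Ksp = (2s)^2 × s = 4s^3
s = (8.6 × 10^-21 / 4)^(1/3) = 1.3 x 10^-7 M

s ≈ 1.3e-7 M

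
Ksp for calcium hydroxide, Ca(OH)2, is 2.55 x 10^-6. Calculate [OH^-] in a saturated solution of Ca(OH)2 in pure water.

[OH^-] ≈ 0.0172 M

Ca(OH)2(s) <=> Ca^2+(aq) + 2 OH^-(aq)
Ksp = [Ca^2+][OH^-]^2
For each mole of Ca(OH)2 that dissolves: [Ca^2+] = s, [OH^-] = 2s.
So Ksp = s × (2s)^2 = 4s^3
Solving, s = (2.55 x 10^-6/4)^(1/3) = 8.607 x 10^-3 M
[OH^-] = 2s = 1.72 x 10^-2 M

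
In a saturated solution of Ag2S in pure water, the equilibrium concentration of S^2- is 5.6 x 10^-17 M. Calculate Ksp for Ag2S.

7.0 x 10^-49

Ag2S(s) ⇌ 2 Ag^+(aq) + S^2-(aq)
Stoichiometry gives [Ag^+] = (2/1)[S^2-] = 1.12 × 10^-16 M.
Ksp = [Ag^+]^2[S^2-]
Ksp = (1.12 × 10^-16)^2 × 5.6 × 10^-17 = 7.0 × 10^-49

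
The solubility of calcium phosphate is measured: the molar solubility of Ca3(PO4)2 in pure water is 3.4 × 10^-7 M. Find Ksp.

Ksp = 4.9e-31

Ca3(PO4)2(s) ⇌ 3 Ca^2+ + 2 PO4^3-
For each mole of Ca3(PO4)2 that dissolves: [Ca^2+] = 3s, [PO4^3-] = 2s.
Ksp = [Ca^2+]^3[PO4^3-]^2
Substituting: Ksp = (3s)^3(2s)^2 = 108s^5
Ksp = 108 × (3.4 × 10^-7)^5 = 4.9 x 10^-31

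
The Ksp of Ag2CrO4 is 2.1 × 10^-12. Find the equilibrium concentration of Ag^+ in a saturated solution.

[Ag^+] = 1.6 × 10^-4 M

Ag2CrO4(s) <=> 2 Ag^+ + CrO4^2-
Ksp = [Ag^+]^2[CrO4^2-]
Let s = molar solubility. Then [Ag^+] = 2s and [CrO4^2-] = s.
So Ksp = (2s)^2 × s = 4s^3
s^3 = 2.1 × 10^-12 / 4, so s = 8.07 × 10^-5 M
[Ag^+] = 2s = 1.6 x 10^-4 M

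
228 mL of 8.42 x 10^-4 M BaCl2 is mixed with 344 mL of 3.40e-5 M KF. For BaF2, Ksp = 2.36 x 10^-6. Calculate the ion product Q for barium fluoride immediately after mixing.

Q = 1.40 × 10^-13

Total volume = 228 + 344 = 572 mL.
[Ba^2+] = 8.42 x 10^-4 × (228/572) = 3.356 × 10^-4 M
[F^-] = 3.40 x 10^-5 × (344/572) = 2.045 × 10^-5 M
BaF2(s) ⇌ Ba^2+ + 2 F^-, so Q = [Ba^2+][F^-]^2
Q = (3.356 x 10^-4)(2.045 x 10^-5)^2 = 1.40 × 10^-13
Q < Ksp, so no precipitate of BaF2 forms.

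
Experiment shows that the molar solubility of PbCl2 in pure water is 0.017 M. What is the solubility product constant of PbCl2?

2.0 x 10^-5

PbCl2(s) ⇌ Pb^2+ + 2 Cl^-
If s mol/L of PbCl2 dissolves, [Pb^2+] = s and [Cl^-] = 2s.
Ksp = [Pb^2+][Cl^-]^2
So Ksp = s × (2s)^2 = 4s^3
With s = 1.7 × 10^-2: Ksp = 2.0 × 10^-5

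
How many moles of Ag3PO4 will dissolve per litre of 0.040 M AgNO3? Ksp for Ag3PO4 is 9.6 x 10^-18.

1.5 x 10^-13 M

Ag3PO4(s) ⇌ 3 Ag^+(aq) + PO4^3-(aq)
Ksp = [Ag^+]^3[PO4^3-]
Let s = moles of Ag3PO4 that dissolve per litre. [Ag^+] = 0.040 + 3s ≈ 0.040, [PO4^3-] = s (since Ag^+ from AgNO3 dominates).
Ksp ≈ (0.040)^3 × s
s = 1.5 × 10^-13 M
Check: 3s = 4.5 × 10^-13 ≪ 0.040, so the approximation is valid.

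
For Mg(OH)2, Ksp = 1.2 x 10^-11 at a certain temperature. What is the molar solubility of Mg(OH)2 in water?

1.4 x 10^-4 M

Mg(OH)2(s) <=> Mg^2+ + 2 OH^-
Ksp = [Mg^2+][OH^-]^2
If s mol/L of Mg(OH)2 dissolves, [Mg^2+] = s and [OH^-] = 2s.
So Ksp = s × (2s)^2 = 4s^3
s = (1.2 x 10^-11 / 4)^(1/3) = 1.4 x 10^-4 M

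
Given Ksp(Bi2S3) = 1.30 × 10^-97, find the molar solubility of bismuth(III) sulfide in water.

1.64 x 10^-20 M

Bi2S3(s) <=> 2 Bi^3+ + 3 S^2-
Ksp = [Bi^3+]^2[S^2-]^3
If s mol/L of Bi2S3 dissolves, [Bi^3+] = 2s and [S^2-] = 3s.
Ksp = (2s)^2(3s)^3 = 108s^5
s = (1.30 × 10^-97 / 108)^(1/5) = 1.64 x 10^-20 M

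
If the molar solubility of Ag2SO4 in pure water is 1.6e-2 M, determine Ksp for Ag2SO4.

Ag2SO4(s) ⇌ 2 Ag^+ + SO4^2-
For each mole of Ag2SO4 that dissolves: [Ag^+] = 2s, [SO4^2-] = s.
Ksp = [Ag^+]^2[SO4^2-]
Substituting: Ksp = (2s)^2s = 4s^3
With s = 1.6 x 10^-2: Ksp = 1.6 x 10^-5

1.6e-5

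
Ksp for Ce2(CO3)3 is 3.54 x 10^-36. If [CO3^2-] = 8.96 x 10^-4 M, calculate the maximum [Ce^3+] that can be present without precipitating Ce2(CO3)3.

Ce2(CO3)3(s) ⇌ 2 Ce^3+(aq) + 3 CO3^2-(aq)
Ksp = [Ce^3+]^2[CO3^2-]^3
Precipitation begins when Q = Ksp. With [CO3^2-] = 8.96 x 10^-4 M:
3.54 x 10^-36 = (8.96 x 10^-4)^3 × [Ce^3+]^2
[Ce^3+] = (3.54 x 10^-36 / 7.193 x 10^-10)^(1/2) = 7.02 × 10^-14 M

7.02 × 10^-14 M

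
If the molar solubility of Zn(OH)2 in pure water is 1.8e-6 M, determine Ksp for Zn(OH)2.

Zn(OH)2(s) ⇌ Zn^2+ + 2 OH^-
If s mol/L of Zn(OH)2 dissolves, [Zn^2+] = s and [OH^-] = 2s.
Ksp = [Zn^2+][OH^-]^2
Ksp = s(2s)^2 = 4s^3
With s = 1.8 × 10^-6: Ksp = 2.3 × 10^-17

Ksp = 2.3e-17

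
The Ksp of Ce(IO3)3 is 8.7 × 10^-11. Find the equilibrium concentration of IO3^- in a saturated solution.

4.0e-3 M

Ce(IO3)3(s) ⇌ Ce^3+(aq) + 3 IO3^-(aq)
Ksp = [Ce^3+][IO3^-]^3
With molar solubility s: [Ce^3+] = s, [IO3^-] = 3s.
So Ksp = s × (3s)^3 = 27s^4
s = (8.7 × 10^-11 / 27)^(1/4) = 1.34 × 10^-3 M
[IO3^-] = 3s = 4.0 x 10^-3 M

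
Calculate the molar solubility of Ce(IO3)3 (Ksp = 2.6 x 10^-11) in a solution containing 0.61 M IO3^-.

s = 1.1 × 10^-10 M

Ce(IO3)3(s) ⇌ Ce^3+ + 3 IO3^-
Ksp = [Ce^3+][IO3^-]^3
If s mol/L dissolves here, [Ce^3+] = s, [IO3^-] = 0.61 + 3s ≈ 0.61 (common-ion effect: IO3^- is already 0.61 M).
Ksp ≈ s × (0.61)^3
s = 1.1 x 10^-10 M
Check: 3s = 3.4 × 10^-10 ≪ 0.61, so the approximation is valid.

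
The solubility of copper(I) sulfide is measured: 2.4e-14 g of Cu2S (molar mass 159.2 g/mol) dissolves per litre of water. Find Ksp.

Molar solubility s = (2.4 × 10^-14 g/L) / (159.2 g/mol) = 1.51 × 10^-16 M.
Cu2S(s) <=> 2 Cu^+(aq) + S^2-(aq)
If s mol/L of Cu2S dissolves, [Cu^+] = 2s and [S^2-] = s.
Ksp = [Cu^+]^2[S^2-]
So Ksp = (2s)^2 × s = 4s^3
With s = 1.51 × 10^-16: Ksp = 1.4 × 10^-47

Ksp = 1.4 x 10^-47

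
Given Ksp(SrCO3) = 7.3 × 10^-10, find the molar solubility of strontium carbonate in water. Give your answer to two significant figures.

SrCO3(s) <=> Sr^2+ + CO3^2-
Ksp = [Sr^2+][CO3^2-]
For each mole of SrCO3 that dissolves: [Sr^2+] = s, [CO3^2-] = s.
Ksp = (s)(s) = s^2
s = √(7.3 × 10^-10) = 2.7 × 10^-5 M

s = 2.7 × 10^-5 M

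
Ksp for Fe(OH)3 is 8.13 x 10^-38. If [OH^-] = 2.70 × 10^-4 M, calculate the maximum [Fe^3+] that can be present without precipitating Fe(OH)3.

[Fe^3+] ≈ 4.13 × 10^-27 M

Fe(OH)3(s) <=> Fe^3+(aq) + 3 OH^-(aq)
Ksp = [Fe^3+][OH^-]^3
Precipitation begins when Q = Ksp. With [OH^-] = 2.70 × 10^-4 M:
8.13 x 10^-38 = (2.70 × 10^-4)^3 × [Fe^3+]
[Fe^3+] = (8.13 x 10^-38 / 1.968 × 10^-11) = 4.13 × 10^-27 M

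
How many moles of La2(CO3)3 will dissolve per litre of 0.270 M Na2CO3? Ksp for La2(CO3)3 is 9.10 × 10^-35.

3.40 × 10^-17 M

La2(CO3)3(s) ⇌ 2 La^3+(aq) + 3 CO3^2-(aq)
Ksp = [La^3+]^2[CO3^2-]^3
Let s = moles of La2(CO3)3 that dissolve per litre. [La^3+] = 2s, [CO3^2-] = 0.270 + 3s ≈ 0.270 (common-ion effect: CO3^2- is already 0.270 M).
Ksp ≈ (2s)^2 × (0.270)^3
s = 3.40 × 10^-17 M
Check: 3s = 1.0 × 10^-16 ≪ 0.270, so the approximation is valid.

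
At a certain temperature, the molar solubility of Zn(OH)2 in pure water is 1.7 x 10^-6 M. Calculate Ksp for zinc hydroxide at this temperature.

Ksp = 2.0 × 10^-17

Zn(OH)2(s) ⇌ Zn^2+ + 2 OH^-
With molar solubility s: [Zn^2+] = s, [OH^-] = 2s.
Ksp = [Zn^2+][OH^-]^2
Ksp = s(2s)^2 = 4s^3
Ksp = 4 × (1.7 × 10^-6)^3 = 2.0 × 10^-17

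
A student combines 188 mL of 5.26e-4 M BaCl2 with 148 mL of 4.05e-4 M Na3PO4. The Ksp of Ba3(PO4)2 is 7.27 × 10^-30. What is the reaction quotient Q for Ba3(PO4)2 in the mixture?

8.11 × 10^-19

Total volume = 188 + 148 = 336 mL.
[Ba^2+] = 5.26 × 10^-4 × (188/336) = 2.943 × 10^-4 M
[PO4^3-] = 4.05 × 10^-4 × (148/336) = 1.784 x 10^-4 M
Ba3(PO4)2(s) ⇌ 3 Ba^2+(aq) + 2 PO4^3-(aq), so Q = [Ba^2+]^3[PO4^3-]^2
Q = (2.943 x 10^-4)^3(1.784 × 10^-4)^2 = 8.11 × 10^-19
Q > Ksp, so Ba3(PO4)2 will precipitate.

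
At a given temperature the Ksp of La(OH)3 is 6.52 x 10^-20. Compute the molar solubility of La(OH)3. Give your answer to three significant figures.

La(OH)3(s) <=> La^3+(aq) + 3 OH^-(aq)
Ksp = [La^3+][OH^-]^3
With molar solubility s: [La^3+] = s, [OH^-] = 3s.
Ksp = s(3s)^3 = 27s^4
Solving, s = (6.52 x 10^-20/27)^(1/4) = 7.01 × 10^-6 M

s ≈ 7.01e-6 M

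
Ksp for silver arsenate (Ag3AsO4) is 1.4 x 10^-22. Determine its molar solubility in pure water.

Ag3AsO4(s) <=> 3 Ag^+ + AsO4^3-
Ksp = [Ag^+]^3[AsO4^3-]
With molar solubility s: [Ag^+] = 3s, [AsO4^3-] = s.
Substituting: Ksp = (3s)^3s = 27s^4
Solving, s = (1.4 x 10^-22/27)^(1/4) = 1.5 × 10^-6 M

s ≈ 1.5 x 10^-6 M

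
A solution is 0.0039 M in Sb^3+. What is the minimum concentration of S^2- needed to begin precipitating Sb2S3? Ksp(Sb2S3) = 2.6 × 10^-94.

[S^2-] = 2.6 × 10^-30 M

Sb2S3(s) ⇌ 2 Sb^3+ + 3 S^2-
Ksp = [Sb^3+]^2[S^2-]^3
Precipitation begins when Q = Ksp. With [Sb^3+] = 0.0039 M:
2.6 × 10^-94 = (0.0039)^2 × [S^2-]^3
[S^2-] = (2.6 × 10^-94 / 1.52 x 10^-5)^(1/3) = 2.6 x 10^-30 M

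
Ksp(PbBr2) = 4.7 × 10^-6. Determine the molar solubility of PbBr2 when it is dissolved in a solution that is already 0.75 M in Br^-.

s ≈ 8.4e-6 M

PbBr2(s) ⇌ Pb^2+(aq) + 2 Br^-(aq)
Ksp = [Pb^2+][Br^-]^2
Let s be the molar solubility in this solution. [Pb^2+] = s, [Br^-] = 0.75 + 2s ≈ 0.75 (Ksp is small, so little additional dissolves).
Ksp ≈ s × (0.75)^2
s = 8.4 x 10^-6 M
Check: 2s = 1.7 x 10^-5 ≪ 0.75, so the approximation is valid.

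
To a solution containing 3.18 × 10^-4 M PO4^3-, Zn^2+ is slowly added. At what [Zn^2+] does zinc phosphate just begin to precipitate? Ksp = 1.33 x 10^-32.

5.09 x 10^-9 M

Zn3(PO4)2(s) ⇌ 3 Zn^2+ + 2 PO4^3-
Ksp = [Zn^2+]^3[PO4^3-]^2
Precipitation begins when Q = Ksp. With [PO4^3-] = 3.18 × 10^-4 M:
1.33 x 10^-32 = (3.18 × 10^-4)^2 × [Zn^2+]^3
[Zn^2+] = (1.33 x 10^-32 / 1.011 × 10^-7)^(1/3) = 5.09 × 10^-9 M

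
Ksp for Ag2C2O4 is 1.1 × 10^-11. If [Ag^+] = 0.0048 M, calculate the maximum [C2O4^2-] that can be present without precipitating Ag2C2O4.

[C2O4^2-] = 4.8 × 10^-7 M

Ag2C2O4(s) ⇌ 2 Ag^+(aq) + C2O4^2-(aq)
Ksp = [Ag^+]^2[C2O4^2-]
Precipitation begins when Q = Ksp. With [Ag^+] = 0.0048 M:
1.1 × 10^-11 = (0.0048)^2 × [C2O4^2-]
[C2O4^2-] = (1.1 × 10^-11 / 2.30 × 10^-5) = 4.8 x 10^-7 M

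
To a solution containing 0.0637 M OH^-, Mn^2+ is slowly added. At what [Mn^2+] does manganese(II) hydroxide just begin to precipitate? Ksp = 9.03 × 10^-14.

Mn(OH)2(s) ⇌ Mn^2+(aq) + 2 OH^-(aq)
Ksp = [Mn^2+][OH^-]^2
Precipitation begins when Q = Ksp. With [OH^-] = 0.0637 M:
9.03 × 10^-14 = (0.0637)^2 × [Mn^2+]
[Mn^2+] = (9.03 × 10^-14 / 4.058 × 10^-3) = 2.23 × 10^-11 M

[Mn^2+] = 2.23 × 10^-11 M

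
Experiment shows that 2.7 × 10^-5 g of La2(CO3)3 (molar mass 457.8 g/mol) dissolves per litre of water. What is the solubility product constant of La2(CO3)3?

7.7 x 10^-35

Molar solubility s = (2.7 × 10^-5 g/L) / (457.8 g/mol) = 5.90 × 10^-8 M.
La2(CO3)3(s) ⇌ 2 La^3+(aq) + 3 CO3^2-(aq)
If s mol/L of La2(CO3)3 dissolves, [La^3+] = 2s and [CO3^2-] = 3s.
Ksp = [La^3+]^2[CO3^2-]^3
So Ksp = (2s)^2 × (3s)^3 = 108s^5
Ksp = 108 × (5.90 × 10^-8)^5 = 7.7 × 10^-35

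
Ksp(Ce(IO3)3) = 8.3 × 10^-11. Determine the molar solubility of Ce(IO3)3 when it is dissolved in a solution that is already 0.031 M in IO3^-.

2.8 x 10^-6 M

Ce(IO3)3(s) ⇌ Ce^3+ + 3 IO3^-
Ksp = [Ce^3+][IO3^-]^3
If s mol/L dissolves here, [Ce^3+] = s, [IO3^-] = 0.031 + 3s ≈ 0.031 (Ksp is small, so little additional dissolves).
Ksp ≈ s × (0.031)^3
s = 2.8 × 10^-6 M
Check: 3s = 8.4 × 10^-6 ≪ 0.031, so the approximation is valid.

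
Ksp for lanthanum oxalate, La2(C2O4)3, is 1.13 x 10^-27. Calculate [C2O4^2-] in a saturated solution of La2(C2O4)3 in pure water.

4.80 × 10^-6 M

La2(C2O4)3(s) ⇌ 2 La^3+(aq) + 3 C2O4^2-(aq)
Ksp = [La^3+]^2[C2O4^2-]^3
For each mole of La2(C2O4)3 that dissolves: [La^3+] = 2s, [C2O4^2-] = 3s.
Substituting: Ksp = (2s)^2(3s)^3 = 108s^5
s = (1.13 x 10^-27 / 108)^(1/5) = 1.599 × 10^-6 M
[C2O4^2-] = 3s = 4.80 × 10^-6 M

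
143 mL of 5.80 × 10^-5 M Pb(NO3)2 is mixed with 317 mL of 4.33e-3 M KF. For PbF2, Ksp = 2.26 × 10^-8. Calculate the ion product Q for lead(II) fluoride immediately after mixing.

Total volume = 143 + 317 = 460 mL.
[Pb^2+] = 5.80 x 10^-5 × (143/460) = 1.803 x 10^-5 M
[F^-] = 4.33 × 10^-3 × (317/460) = 2.984 × 10^-3 M
PbF2(s) <=> Pb^2+ + 2 F^-, so Q = [Pb^2+][F^-]^2
Q = (1.803 × 10^-5)(2.984 × 10^-3)^2 = 1.61 x 10^-10
Q < Ksp, so no precipitate of PbF2 forms.

1.61 x 10^-10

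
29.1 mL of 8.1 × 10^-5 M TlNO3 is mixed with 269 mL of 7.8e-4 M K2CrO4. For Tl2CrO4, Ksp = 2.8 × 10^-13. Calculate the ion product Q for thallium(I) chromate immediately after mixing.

Q ≈ 4.4 × 10^-14

Total volume = 29.1 + 269 = 298.1 mL.
[Tl^+] = 8.1 × 10^-5 × (29.1/298.1) = 7.91 × 10^-6 M
[CrO4^2-] = 7.8 × 10^-4 × (269/298.1) = 7.04 × 10^-4 M
Tl2CrO4(s) ⇌ 2 Tl^+(aq) + CrO4^2-(aq), so Q = [Tl^+]^2[CrO4^2-]
Q = (7.91 × 10^-6)^2(7.04 × 10^-4) = 4.4 × 10^-14
Q < Ksp, so no precipitate of Tl2CrO4 forms.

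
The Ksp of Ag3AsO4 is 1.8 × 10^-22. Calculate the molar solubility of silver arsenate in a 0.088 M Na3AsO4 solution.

s = 4.2 × 10^-8 M

Ag3AsO4(s) ⇌ 3 Ag^+(aq) + AsO4^3-(aq)
Ksp = [Ag^+]^3[AsO4^3-]
Let s = moles of Ag3AsO4 that dissolve per litre. [Ag^+] = 3s, [AsO4^3-] = 0.088 + s ≈ 0.088 (since AsO4^3- from Na3AsO4 dominates).
Ksp ≈ (3s)^3 × 0.088
s = 4.2 x 10^-8 M
Check: s = 4.2 × 10^-8 ≪ 0.088, so the approximation is valid.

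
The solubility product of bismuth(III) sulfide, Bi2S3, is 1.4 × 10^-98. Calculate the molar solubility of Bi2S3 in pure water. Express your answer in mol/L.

Bi2S3(s) <=> 2 Bi^3+ + 3 S^2-
Ksp = [Bi^3+]^2[S^2-]^3
If s mol/L of Bi2S3 dissolves, [Bi^3+] = 2s and [S^2-] = 3s.
Ksp = (2s)^2(3s)^3 = 108s^5
s^5 = 1.4 × 10^-98 / 108, so s = 1.1 × 10^-20 M

s = 1.1 × 10^-20 M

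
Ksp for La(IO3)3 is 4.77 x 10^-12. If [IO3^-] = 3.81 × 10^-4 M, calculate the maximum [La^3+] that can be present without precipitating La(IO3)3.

La(IO3)3(s) ⇌ La^3+ + 3 IO3^-
Ksp = [La^3+][IO3^-]^3
Precipitation begins when Q = Ksp. With [IO3^-] = 3.81 × 10^-4 M:
4.77 x 10^-12 = (3.81 × 10^-4)^3 × [La^3+]
[La^3+] = (4.77 x 10^-12 / 5.531 × 10^-11) = 8.62 × 10^-2 M

[La^3+] = 8.62e-2 M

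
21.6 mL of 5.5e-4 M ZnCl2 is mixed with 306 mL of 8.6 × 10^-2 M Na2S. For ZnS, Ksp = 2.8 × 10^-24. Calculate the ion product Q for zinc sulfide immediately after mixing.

Q ≈ 2.9e-6

Total volume = 21.6 + 306 = 327.6 mL.
[Zn^2+] = 5.5 × 10^-4 × (21.6/327.6) = 3.63 × 10^-5 M
[S^2-] = 8.6 × 10^-2 × (306/327.6) = 8.03 × 10^-2 M
ZnS(s) <=> Zn^2+(aq) + S^2-(aq), so Q = [Zn^2+][S^2-]
Q = (3.63 × 10^-5)(8.03 × 10^-2) = 2.9 × 10^-6
Q > Ksp, so ZnS will precipitate.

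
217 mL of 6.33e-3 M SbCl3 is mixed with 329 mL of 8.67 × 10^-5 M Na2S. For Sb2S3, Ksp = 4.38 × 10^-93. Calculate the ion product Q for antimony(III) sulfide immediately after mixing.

Total volume = 217 + 329 = 546 mL.
[Sb^3+] = 6.33 x 10^-3 × (217/546) = 2.516 × 10^-3 M
[S^2-] = 8.67 x 10^-5 × (329/546) = 5.224 × 10^-5 M
Sb2S3(s) <=> 2 Sb^3+ + 3 S^2-, so Q = [Sb^3+]^2[S^2-]^3
Q = (2.516 × 10^-3)^2(5.224 x 10^-5)^3 = 9.02 × 10^-19
Q > Ksp, so Sb2S3 will precipitate.

Q ≈ 9.02e-19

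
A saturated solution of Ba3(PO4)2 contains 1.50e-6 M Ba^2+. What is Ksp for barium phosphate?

Ba3(PO4)2(s) ⇌ 3 Ba^2+(aq) + 2 PO4^3-(aq)
Stoichiometry gives [PO4^3-] = (2/3)[Ba^2+] = 1.000 × 10^-6 M.
Ksp = [Ba^2+]^3[PO4^3-]^2
Ksp = (1.50 x 10^-6)^3 × (1.000 × 10^-6)^2 = 3.38 x 10^-30

Ksp = 3.38 × 10^-30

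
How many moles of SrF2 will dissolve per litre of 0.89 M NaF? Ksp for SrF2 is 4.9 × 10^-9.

s = 6.2e-9 M

SrF2(s) ⇌ Sr^2+ + 2 F^-
Ksp = [Sr^2+][F^-]^2
Let s = moles of SrF2 that dissolve per litre. [Sr^2+] = s, [F^-] = 0.89 + 2s ≈ 0.89 (common-ion effect: F^- is already 0.89 M).
Ksp ≈ s × (0.89)^2
s = 6.2 × 10^-9 M
Check: 2s = 1.2 x 10^-8 ≪ 0.89, so the approximation is valid.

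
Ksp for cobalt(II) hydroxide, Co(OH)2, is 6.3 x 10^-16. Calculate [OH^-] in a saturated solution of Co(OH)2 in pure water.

1.1 × 10^-5 M

Co(OH)2(s) ⇌ Co^2+ + 2 OH^-
Ksp = [Co^2+][OH^-]^2
If s mol/L of Co(OH)2 dissolves, [Co^2+] = s and [OH^-] = 2s.
So Ksp = s × (2s)^2 = 4s^3
s = (6.3 x 10^-16 / 4)^(1/3) = 5.40 × 10^-6 M
[OH^-] = 2s = 1.1 × 10^-5 M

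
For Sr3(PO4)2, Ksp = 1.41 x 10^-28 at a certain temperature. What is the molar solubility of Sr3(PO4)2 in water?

1.05 × 10^-6 M

Sr3(PO4)2(s) ⇌ 3 Sr^2+(aq) + 2 PO4^3-(aq)
Ksp = [Sr^2+]^3[PO4^3-]^2
If s mol/L of Sr3(PO4)2 dissolves, [Sr^2+] = 3s and [PO4^3-] = 2s.
So Ksp = (3s)^3 × (2s)^2 = 108s^5
s = (1.41 x 10^-28 / 108)^(1/5) = 1.05 × 10^-6 M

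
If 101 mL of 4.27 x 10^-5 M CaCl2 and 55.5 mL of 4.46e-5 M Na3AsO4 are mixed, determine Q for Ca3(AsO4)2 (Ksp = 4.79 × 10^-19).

Total volume = 101 + 55.5 = 156.5 mL.
[Ca^2+] = 4.27 x 10^-5 × (101/156.5) = 2.756 x 10^-5 M
[AsO4^3-] = 4.46 x 10^-5 × (55.5/156.5) = 1.582 × 10^-5 M
Ca3(AsO4)2(s) <=> 3 Ca^2+(aq) + 2 AsO4^3-(aq), so Q = [Ca^2+]^3[AsO4^3-]^2
Q = (2.756 × 10^-5)^3(1.582 x 10^-5)^2 = 5.24 × 10^-24
Q < Ksp, so no precipitate of Ca3(AsO4)2 forms.

Q ≈ 5.24 × 10^-24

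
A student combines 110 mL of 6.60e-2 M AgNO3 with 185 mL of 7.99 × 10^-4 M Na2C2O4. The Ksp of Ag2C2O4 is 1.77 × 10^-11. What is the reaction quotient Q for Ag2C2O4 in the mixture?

Q = 3.03 × 10^-7

Total volume = 110 + 185 = 295 mL.
[Ag^+] = 6.60 × 10^-2 × (110/295) = 2.461 × 10^-2 M
[C2O4^2-] = 7.99 x 10^-4 × (185/295) = 5.011 x 10^-4 M
Ag2C2O4(s) ⇌ 2 Ag^+(aq) + C2O4^2-(aq), so Q = [Ag^+]^2[C2O4^2-]
Q = (2.461 × 10^-2)^2(5.011 x 10^-4) = 3.03 x 10^-7
Q > Ksp, so Ag2C2O4 will precipitate.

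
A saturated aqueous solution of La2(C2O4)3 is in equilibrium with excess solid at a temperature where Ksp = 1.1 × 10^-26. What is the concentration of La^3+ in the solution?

La2(C2O4)3(s) ⇌ 2 La^3+ + 3 C2O4^2-
Ksp = [La^3+]^2[C2O4^2-]^3
With molar solubility s: [La^3+] = 2s, [C2O4^2-] = 3s.
Ksp = (2s)^2(3s)^3 = 108s^5
s = (1.1 × 10^-26 / 108)^(1/5) = 2.52 × 10^-6 M
[La^3+] = 2s = 5.0 × 10^-6 M

[La^3+] = 5.0e-6 M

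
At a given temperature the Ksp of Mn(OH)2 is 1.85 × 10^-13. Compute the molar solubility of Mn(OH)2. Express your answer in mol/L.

Mn(OH)2(s) <=> Mn^2+(aq) + 2 OH^-(aq)
Ksp = [Mn^2+][OH^-]^2
Let s = molar solubility. Then [Mn^2+] = s and [OH^-] = 2s.
So Ksp = s × (2s)^2 = 4s^3
Solving, s = (1.85 × 10^-13/4)^(1/3) = 3.59 x 10^-5 M

3.59e-5 M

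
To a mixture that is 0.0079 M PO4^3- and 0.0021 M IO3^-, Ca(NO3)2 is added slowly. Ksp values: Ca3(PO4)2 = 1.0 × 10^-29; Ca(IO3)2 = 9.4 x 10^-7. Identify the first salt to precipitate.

Precipitation of each salt starts when its ion product equals its Ksp.
For Ca3(PO4)2: 1.0 × 10^-29 = (0.0079)^2 × [Ca^2+]^3  ⇒  [Ca^2+] = 5.4 x 10^-9 M.
For Ca(IO3)2: 9.4 x 10^-7 = (0.0021)^2 × [Ca^2+]  ⇒  [Ca^2+] = 2.1 × 10^-1 M.
The salt with the lower threshold [Ca^2+] precipitates first: Ca3(PO4)2.

Ca3(PO4)2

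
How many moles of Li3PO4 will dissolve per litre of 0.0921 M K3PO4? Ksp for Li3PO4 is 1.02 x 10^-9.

s = 7.43e-4 M

Li3PO4(s) ⇌ 3 Li^+(aq) + PO4^3-(aq)
Ksp = [Li^+]^3[PO4^3-]
If s mol/L dissolves here, [Li^+] = 3s, [PO4^3-] = 0.0921 + s ≈ 0.0921 (since PO4^3- from K3PO4 dominates).
Ksp ≈ (3s)^3 × 0.0921
s = 7.43 × 10^-4 M
Check: s = 7.4 × 10^-4 ≪ 0.0921, so the approximation is valid.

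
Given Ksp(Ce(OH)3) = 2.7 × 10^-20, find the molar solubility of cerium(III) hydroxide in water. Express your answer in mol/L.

Ce(OH)3(s) <=> Ce^3+ + 3 OH^-
Ksp = [Ce^3+][OH^-]^3
For each mole of Ce(OH)3 that dissolves: [Ce^3+] = s, [OH^-] = 3s.
Ksp = s(3s)^3 = 27s^4
s = (2.7 × 10^-20 / 27)^(1/4) = 5.6 × 10^-6 M

s ≈ 5.6 x 10^-6 M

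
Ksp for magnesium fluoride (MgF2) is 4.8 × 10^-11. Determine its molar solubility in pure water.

s ≈ 2.3 × 10^-4 M

MgF2(s) <=> Mg^2+(aq) + 2 F^-(aq)
Ksp = [Mg^2+][F^-]^2
With molar solubility s: [Mg^2+] = s, [F^-] = 2s.
Substituting: Ksp = s(2s)^2 = 4s^3
s^3 = 4.8 × 10^-11 / 4, so s = 2.3 x 10^-4 M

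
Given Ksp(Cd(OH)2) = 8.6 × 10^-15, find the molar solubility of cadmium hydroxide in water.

s ≈ 1.3 x 10^-5 M

Cd(OH)2(s) <=> Cd^2+(aq) + 2 OH^-(aq)
Ksp = [Cd^2+][OH^-]^2
Let s = molar solubility. Then [Cd^2+] = s and [OH^-] = 2s.
Ksp = s(2s)^2 = 4s^3
Solving, s = (8.6 × 10^-15/4)^(1/3) = 1.3 × 10^-5 M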